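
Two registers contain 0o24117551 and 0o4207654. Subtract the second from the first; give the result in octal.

0o17707675

Subtract column by column in base 8:
  1-4 → 5 (borrow)
  5-5-1 → 7 (borrow)
  5-6-1 → 6 (borrow)
  7-7-1 → 7 (borrow)
  1-0-1 → 0
  1-2 → 7 (borrow)
  4-4-1 → 7 (borrow)
  2-0-1 → 1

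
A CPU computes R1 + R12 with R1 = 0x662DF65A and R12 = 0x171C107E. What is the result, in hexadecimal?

Add column by column in base 16, right to left:
  A+E = 8 carry 1
  5+7+1 = D
  6+0 = 6
  F+1 = 0 carry 1
  D+C+1 = A carry 1
  2+1+1 = 4
  6+7 = D
  6+1 = 7

0x7D4A06D8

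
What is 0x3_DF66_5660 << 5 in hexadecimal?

0x7BECCACC00

5 bits is not a whole number of base-16 digits; in binary: 1111011111011001100101011001100000 << 5 = 111101111101100110010101100110000000000.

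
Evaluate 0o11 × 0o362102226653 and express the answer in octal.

Multiply each base-8 digit by 9, carrying:
  3×9 = 27 → write 3 carry 3
  5×9+3 = 48 → write 0 carry 6
  6×9+6 = 60 → write 4 carry 7
  6×9+7 = 61 → write 5 carry 7
  2×9+7 = 25 → write 1 carry 3
  2×9+3 = 21 → write 5 carry 2
  2×9+2 = 20 → write 4 carry 2
  0×9+2 = 2 → write 2
  1×9 = 9 → write 1 carry 1
  2×9+1 = 19 → write 3 carry 2
  6×9+2 = 56 → write 0 carry 7
  3×9+7 = 34 → write 2 carry 4
  remaining carry: 4

0o4203124515403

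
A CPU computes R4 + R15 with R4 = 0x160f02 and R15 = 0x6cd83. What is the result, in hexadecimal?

Add column by column in base 16, right to left:
  2+3 = 5
  0+8 = 8
  f+d = c carry 1
  0+c+1 = d
  6+6 = c
  1+0 = 1

0x1cdc85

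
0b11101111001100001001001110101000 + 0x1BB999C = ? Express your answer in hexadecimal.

0xF0EC2D44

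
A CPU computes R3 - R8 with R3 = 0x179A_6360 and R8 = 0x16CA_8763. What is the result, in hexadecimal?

0xCFDBFD

Subtract column by column in base 16:
  0-3 → D (borrow)
  6-6-1 → F (borrow)
  3-7-1 → B (borrow)
  6-8-1 → D (borrow)
  A-A-1 → F (borrow)
  9-C-1 → C (borrow)
  7-6-1 → 0
  1-1 → 0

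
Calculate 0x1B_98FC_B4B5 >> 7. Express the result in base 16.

0x3731F969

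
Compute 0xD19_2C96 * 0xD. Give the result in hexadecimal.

0xAA47439E

Multiply each base-16 digit by 13, carrying:
  6×13 = 78 → write E carry 4
  9×13+4 = 121 → write 9 carry 7
  C×13+7 = 163 → write 3 carry 10
  2×13+10 = 36 → write 4 carry 2
  9×13+2 = 119 → write 7 carry 7
  1×13+7 = 20 → write 4 carry 1
  D×13+1 = 170 → write A carry 10
  remaining carry: A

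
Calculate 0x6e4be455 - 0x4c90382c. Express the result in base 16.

0x21bbac29

Subtract column by column in base 16:
  5-c → 9 (borrow)
  5-2-1 → 2
  4-8 → c (borrow)
  e-3-1 → a
  b-0 → b
  4-9 → b (borrow)
  e-c-1 → 1
  6-4 → 2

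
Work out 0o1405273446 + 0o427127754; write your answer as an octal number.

Add column by column in base 8, right to left:
  6+4 = 2 carry 1
  4+5+1 = 2 carry 1
  4+7+1 = 4 carry 1
  3+7+1 = 3 carry 1
  7+2+1 = 2 carry 1
  2+1+1 = 4
  5+7 = 4 carry 1
  0+2+1 = 3
  4+4 = 0 carry 1
  1+0+1 = 2

0o2034423422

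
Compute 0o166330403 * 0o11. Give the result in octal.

0o2051634433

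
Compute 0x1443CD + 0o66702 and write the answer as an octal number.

0o5130617

0x1443CD = 0o5041715 in octal.
Add column by column in base 8, right to left:
  5+2 = 7
  1+0 = 1
  7+7 = 6 carry 1
  1+6+1 = 0 carry 1
  4+6+1 = 3 carry 1
  0+0+1 = 1
  5+0 = 5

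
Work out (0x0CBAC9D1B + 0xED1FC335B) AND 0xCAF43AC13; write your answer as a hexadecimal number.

0xC8D008012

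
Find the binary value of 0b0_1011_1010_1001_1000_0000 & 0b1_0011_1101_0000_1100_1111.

AND bit by bit (1 only where both bits are 1):
  010111010100110000000
& 100111101000011001111
= 000111000000010000000

0b000111000000010000000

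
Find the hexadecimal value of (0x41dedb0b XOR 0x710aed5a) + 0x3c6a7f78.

First 0x41dedb0b XOR 0x710aed5a = 0x30d43651.
Add column by column in base 16, right to left:
  1+8 = 9
  5+7 = c
  6+f = 5 carry 1
  3+7+1 = b
  4+a = e
  d+6 = 3 carry 1
  0+c+1 = d
  3+3 = 6

0x6d3eb5c9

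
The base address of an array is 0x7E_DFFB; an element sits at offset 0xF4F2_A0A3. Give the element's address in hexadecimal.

Add column by column in base 16, right to left:
  B+3 = E
  F+A = 9 carry 1
  F+0+1 = 0 carry 1
  D+A+1 = 8 carry 1
  E+2+1 = 1 carry 1
  7+F+1 = 7 carry 1
  0+4+1 = 5
  0+F = F

0xF571809E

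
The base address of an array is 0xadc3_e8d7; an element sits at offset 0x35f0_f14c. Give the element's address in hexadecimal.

0xe3b4da23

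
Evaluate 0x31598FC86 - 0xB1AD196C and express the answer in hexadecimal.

0x263EBE31A

Subtract column by column in base 16:
  6-C → A (borrow)
  8-6-1 → 1
  C-9 → 3
  F-1 → E
  8-D → B (borrow)
  9-A-1 → E (borrow)
  5-1-1 → 3
  1-B → 6 (borrow)
  3-0-1 → 2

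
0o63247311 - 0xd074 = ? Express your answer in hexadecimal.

0o63247311 = 0xcd4ec9 in hexadecimal.
Subtract column by column in base 16:
  9-4 → 5
  c-7 → 5
  e-0 → e
  4-d → 7 (borrow)
  d-0-1 → c
  c-0 → c

0xcc7e55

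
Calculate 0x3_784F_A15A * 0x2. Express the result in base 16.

0x6F09F42B4

Multiply each base-16 digit by 2, carrying:
  A×2 = 20 → write 4 carry 1
  5×2+1 = 11 → write B
  1×2 = 2 → write 2
  A×2 = 20 → write 4 carry 1
  F×2+1 = 31 → write F carry 1
  4×2+1 = 9 → write 9
  8×2 = 16 → write 0 carry 1
  7×2+1 = 15 → write F
  3×2 = 6 → write 6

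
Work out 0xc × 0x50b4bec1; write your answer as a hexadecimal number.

0x3c878f10c

Multiply each base-16 digit by 12, carrying:
  1×12 = 12 → write c
  c×12 = 144 → write 0 carry 9
  e×12+9 = 177 → write 1 carry 11
  b×12+11 = 143 → write f carry 8
  4×12+8 = 56 → write 8 carry 3
  b×12+3 = 135 → write 7 carry 8
  0×12+8 = 8 → write 8
  5×12 = 60 → write c carry 3
  remaining carry: 3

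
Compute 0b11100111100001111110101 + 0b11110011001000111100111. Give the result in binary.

0b111011010101010111011100

Add column by column in base 2, right to left:
  1+1 = 0 carry 1
  0+1+1 = 0 carry 1
  1+1+1 = 1 carry 1
  0+0+1 = 1
  1+0 = 1
  1+1 = 0 carry 1
  1+1+1 = 1 carry 1
  1+1+1 = 1 carry 1
  1+1+1 = 1 carry 1
  1+0+1 = 0 carry 1
  0+0+1 = 1
  0+0 = 0
  0+1 = 1
  0+0 = 0
  1+0 = 1
  1+1 = 0 carry 1
  1+1+1 = 1 carry 1
  1+0+1 = 0 carry 1
  0+0+1 = 1
  0+1 = 1
  1+1 = 0 carry 1
  1+1+1 = 1 carry 1
  1+1+1 = 1 carry 1
  final carry 1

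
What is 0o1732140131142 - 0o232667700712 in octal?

0o1477250230230

Subtract column by column in base 8:
  2-2 → 0
  4-1 → 3
  1-7 → 2 (borrow)
  1-0-1 → 0
  3-0 → 3
  1-7 → 2 (borrow)
  0-7-1 → 0 (borrow)
  4-6-1 → 5 (borrow)
  1-6-1 → 2 (borrow)
  2-2-1 → 7 (borrow)
  3-3-1 → 7 (borrow)
  7-2-1 → 4
  1-0 → 1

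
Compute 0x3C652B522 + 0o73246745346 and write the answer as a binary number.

0b10110100000111011101000000000001000

0x3C652B522 = 0b1111000110010100101011010100100010 in binary.
0o73246745346 = 0b111011010100110111100101011100110 in binary.
Add column by column in base 2, right to left:
  0+0 = 0
  1+1 = 0 carry 1
  0+1+1 = 0 carry 1
  0+0+1 = 1
  0+0 = 0
  1+1 = 0 carry 1
  0+1+1 = 0 carry 1
  0+1+1 = 0 carry 1
  1+0+1 = 0 carry 1
  0+1+1 = 0 carry 1
  1+0+1 = 0 carry 1
  0+1+1 = 0 carry 1
  1+0+1 = 0 carry 1
  1+0+1 = 0 carry 1
  0+1+1 = 0 carry 1
  1+1+1 = 1 carry 1
  0+1+1 = 0 carry 1
  1+1+1 = 1 carry 1
  0+0+1 = 1
  0+1 = 1
  1+1 = 0 carry 1
  0+0+1 = 1
  1+0 = 1
  0+1 = 1
  0+0 = 0
  1+1 = 0 carry 1
  1+0+1 = 0 carry 1
  0+1+1 = 0 carry 1
  0+1+1 = 0 carry 1
  0+0+1 = 1
  1+1 = 0 carry 1
  1+1+1 = 1 carry 1
  1+1+1 = 1 carry 1
  1+0+1 = 0 carry 1
  final carry 1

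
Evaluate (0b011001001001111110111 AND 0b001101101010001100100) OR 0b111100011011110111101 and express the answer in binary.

0b011001001001111110111 AND 0b001101101010001100100 = 0b001001001000001100100.
Then OR with 0b111100011011110111101.

0b111101011011111111101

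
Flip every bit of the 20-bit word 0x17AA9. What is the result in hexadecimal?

0xE8556

Each hex digit d becomes F−d:
  1→E, 7→8, A→5, A→5, 9→6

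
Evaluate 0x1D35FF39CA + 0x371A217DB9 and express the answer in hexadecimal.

Add column by column in base 16, right to left:
  A+9 = 3 carry 1
  C+B+1 = 8 carry 1
  9+D+1 = 7 carry 1
  3+7+1 = B
  F+1 = 0 carry 1
  F+2+1 = 2 carry 1
  5+A+1 = 0 carry 1
  3+1+1 = 5
  D+7 = 4 carry 1
  1+3+1 = 5

0x545020B783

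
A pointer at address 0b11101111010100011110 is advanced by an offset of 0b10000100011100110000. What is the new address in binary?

0b101110011110001001110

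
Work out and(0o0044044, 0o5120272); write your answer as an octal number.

0o0000040

AND each oct digit independently (no carries):
  0&5=0, 0&1=0, 4&2=0, 4&0=0, 0&2=0, 4&7=4, 4&2=0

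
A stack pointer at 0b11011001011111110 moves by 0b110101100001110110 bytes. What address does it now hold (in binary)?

0b1010000101101110100

Add column by column in base 2, right to left:
  0+0 = 0
  1+1 = 0 carry 1
  1+1+1 = 1 carry 1
  1+0+1 = 0 carry 1
  1+1+1 = 1 carry 1
  1+1+1 = 1 carry 1
  1+1+1 = 1 carry 1
  1+0+1 = 0 carry 1
  0+0+1 = 1
  1+0 = 1
  0+0 = 0
  0+1 = 1
  1+1 = 0 carry 1
  1+0+1 = 0 carry 1
  0+1+1 = 0 carry 1
  1+0+1 = 0 carry 1
  1+1+1 = 1 carry 1
  0+1+1 = 0 carry 1
  final carry 1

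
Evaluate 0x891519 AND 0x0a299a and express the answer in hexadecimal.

AND each hex digit independently (no carries):
  8&0=0, 9&a=8, 1&2=0, 5&9=1, 1&9=1, 9&a=8

0x080118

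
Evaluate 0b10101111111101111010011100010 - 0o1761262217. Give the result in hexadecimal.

0x6399053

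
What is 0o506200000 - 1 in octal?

The trailing 5 digits are 0, so subtracting 1 borrows through: they become 7 and the next digit up decrements.

0o506177777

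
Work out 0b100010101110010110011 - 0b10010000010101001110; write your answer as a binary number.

Subtract column by column in base 2:
  1-0 → 1
  1-1 → 0
  0-1 → 1 (borrow)
  0-1-1 → 0 (borrow)
  1-0-1 → 0
  1-0 → 1
  0-1 → 1 (borrow)
  1-0-1 → 0
  0-1 → 1 (borrow)
  0-0-1 → 1 (borrow)
  1-1-1 → 1 (borrow)
  1-0-1 → 0
  1-0 → 1
  0-0 → 0
  1-0 → 1
  0-0 → 0
  1-1 → 0
  0-0 → 0
  0-0 → 0
  0-1 → 1 (borrow)
  1-0-1 → 0

0b10000101011101100101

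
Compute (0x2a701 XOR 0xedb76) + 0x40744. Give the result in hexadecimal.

First 0x2a701 XOR 0xedb76 = 0xc7c77.
Add column by column in base 16, right to left:
  7+4 = b
  7+4 = b
  c+7 = 3 carry 1
  7+0+1 = 8
  c+4 = 0 carry 1
  final carry 1

0x1083bb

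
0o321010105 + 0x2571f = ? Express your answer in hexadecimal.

0x3466764

0o321010105 = 0x3441045 in hexadecimal.
Add column by column in base 16, right to left:
  5+f = 4 carry 1
  4+1+1 = 6
  0+7 = 7
  1+5 = 6
  4+2 = 6
  4+0 = 4
  3+0 = 3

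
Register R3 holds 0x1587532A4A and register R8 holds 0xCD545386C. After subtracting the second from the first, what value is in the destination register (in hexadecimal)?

Subtract column by column in base 16:
  A-C → E (borrow)
  4-6-1 → D (borrow)
  A-8-1 → 1
  2-3 → F (borrow)
  3-5-1 → D (borrow)
  5-4-1 → 0
  7-5 → 2
  8-D → B (borrow)
  5-C-1 → 8 (borrow)
  1-0-1 → 0

0x8B20DF1DE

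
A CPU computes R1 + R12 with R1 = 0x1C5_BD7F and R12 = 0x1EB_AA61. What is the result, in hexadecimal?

Add column by column in base 16, right to left:
  F+1 = 0 carry 1
  7+6+1 = E
  D+A = 7 carry 1
  B+A+1 = 6 carry 1
  5+B+1 = 1 carry 1
  C+E+1 = B carry 1
  1+1+1 = 3

0x3B167E0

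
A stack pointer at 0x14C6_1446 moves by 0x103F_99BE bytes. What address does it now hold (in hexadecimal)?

0x2505AE04

Add column by column in base 16, right to left:
  6+E = 4 carry 1
  4+B+1 = 0 carry 1
  4+9+1 = E
  1+9 = A
  6+F = 5 carry 1
  C+3+1 = 0 carry 1
  4+0+1 = 5
  1+1 = 2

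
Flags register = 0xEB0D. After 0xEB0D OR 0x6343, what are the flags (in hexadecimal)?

OR each hex digit independently (no carries):
  E|6=E, B|3=B, 0|4=4, D|3=F

0xEB4F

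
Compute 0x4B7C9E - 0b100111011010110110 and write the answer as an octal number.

0o22202750

0x4B7C9E = 0o22676236 in octal.
0b100111011010110110 = 0o473266 in octal.
Subtract column by column in base 8:
  6-6 → 0
  3-6 → 5 (borrow)
  2-2-1 → 7 (borrow)
  6-3-1 → 2
  7-7 → 0
  6-4 → 2
  2-0 → 2
  2-0 → 2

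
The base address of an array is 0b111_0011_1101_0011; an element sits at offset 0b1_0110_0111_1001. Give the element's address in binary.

0b1000101001001100

Add column by column in base 2, right to left:
  1+1 = 0 carry 1
  1+0+1 = 0 carry 1
  0+0+1 = 1
  0+1 = 1
  1+1 = 0 carry 1
  0+1+1 = 0 carry 1
  1+1+1 = 1 carry 1
  1+0+1 = 0 carry 1
  1+0+1 = 0 carry 1
  1+1+1 = 1 carry 1
  0+1+1 = 0 carry 1
  0+0+1 = 1
  1+1 = 0 carry 1
  1+0+1 = 0 carry 1
  1+0+1 = 0 carry 1
  final carry 1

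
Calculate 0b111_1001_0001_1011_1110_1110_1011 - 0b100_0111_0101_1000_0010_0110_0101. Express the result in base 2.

0b11000111000011110010000110

Subtract column by column in base 2:
  1-1 → 0
  1-0 → 1
  0-1 → 1 (borrow)
  1-0-1 → 0
  0-0 → 0
  1-1 → 0
  1-1 → 0
  1-0 → 1
  0-0 → 0
  1-1 → 0
  1-0 → 1
  1-0 → 1
  1-0 → 1
  1-0 → 1
  0-0 → 0
  1-1 → 0
  1-1 → 0
  0-0 → 0
  0-1 → 1 (borrow)
  0-0-1 → 1 (borrow)
  1-1-1 → 1 (borrow)
  0-1-1 → 0 (borrow)
  0-1-1 → 0 (borrow)
  1-0-1 → 0
  1-0 → 1
  1-0 → 1
  1-1 → 0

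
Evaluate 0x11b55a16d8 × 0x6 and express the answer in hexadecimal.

0x6a401c8910

Multiply each base-16 digit by 6, carrying:
  8×6 = 48 → write 0 carry 3
  d×6+3 = 81 → write 1 carry 5
  6×6+5 = 41 → write 9 carry 2
  1×6+2 = 8 → write 8
  a×6 = 60 → write c carry 3
  5×6+3 = 33 → write 1 carry 2
  5×6+2 = 32 → write 0 carry 2
  b×6+2 = 68 → write 4 carry 4
  1×6+4 = 10 → write a
  1×6 = 6 → write 6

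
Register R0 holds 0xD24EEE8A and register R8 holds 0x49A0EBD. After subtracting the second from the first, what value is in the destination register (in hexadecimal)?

0xCDB4DFCD

Subtract column by column in base 16:
  A-D → D (borrow)
  8-B-1 → C (borrow)
  E-E-1 → F (borrow)
  E-0-1 → D
  E-A → 4
  4-9 → B (borrow)
  2-4-1 → D (borrow)
  D-0-1 → C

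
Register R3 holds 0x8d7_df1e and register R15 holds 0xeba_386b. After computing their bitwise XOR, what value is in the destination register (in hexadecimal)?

0x66de775

XOR each hex digit independently (no carries):
  8^e=6, d^b=6, 7^a=d, d^3=e, f^8=7, 1^6=7, e^b=5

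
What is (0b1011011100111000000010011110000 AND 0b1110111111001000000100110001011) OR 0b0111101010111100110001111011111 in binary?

0b1111111110111100110001111011111

0b1011011100111000000010011110000 AND 0b1110111111001000000100110001011 = 0b1010011100001000000000010000000.
Then OR with 0b0111101010111100110001111011111.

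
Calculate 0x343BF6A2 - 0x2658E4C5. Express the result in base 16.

0xDE311DD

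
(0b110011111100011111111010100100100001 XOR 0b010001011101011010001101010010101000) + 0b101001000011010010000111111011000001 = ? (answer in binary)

0b1001011100100010111111111110001001010

First 0b110011111100011111111010100100100001 XOR 0b010001011101011010001101010010101000 = 0b100010100001000101110111110110001001.
Add column by column in base 2, right to left:
  1+1 = 0 carry 1
  0+0+1 = 1
  0+0 = 0
  1+0 = 1
  0+0 = 0
  0+0 = 0
  0+1 = 1
  1+1 = 0 carry 1
  1+0+1 = 0 carry 1
  0+1+1 = 0 carry 1
  1+1+1 = 1 carry 1
  1+1+1 = 1 carry 1
  1+1+1 = 1 carry 1
  1+1+1 = 1 carry 1
  1+1+1 = 1 carry 1
  0+0+1 = 1
  1+0 = 1
  1+0 = 1
  1+0 = 1
  0+1 = 1
  1+0 = 1
  0+0 = 0
  0+1 = 1
  0+0 = 0
  1+1 = 0 carry 1
  0+1+1 = 0 carry 1
  0+0+1 = 1
  0+0 = 0
  0+0 = 0
  1+0 = 1
  0+1 = 1
  1+0 = 1
  0+0 = 0
  0+1 = 1
  0+0 = 0
  1+1 = 0 carry 1
  final carry 1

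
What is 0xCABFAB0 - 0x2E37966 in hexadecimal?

Subtract column by column in base 16:
  0-6 → A (borrow)
  B-6-1 → 4
  A-9 → 1
  F-7 → 8
  B-3 → 8
  A-E → C (borrow)
  C-2-1 → 9

0x9C8814A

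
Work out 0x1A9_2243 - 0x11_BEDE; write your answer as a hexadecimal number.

0x1976365

Subtract column by column in base 16:
  3-E → 5 (borrow)
  4-D-1 → 6 (borrow)
  2-E-1 → 3 (borrow)
  2-B-1 → 6 (borrow)
  9-1-1 → 7
  A-1 → 9
  1-0 → 1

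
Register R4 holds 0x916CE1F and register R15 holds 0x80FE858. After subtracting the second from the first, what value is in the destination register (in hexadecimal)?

Subtract column by column in base 16:
  F-8 → 7
  1-5 → C (borrow)
  E-8-1 → 5
  C-E → E (borrow)
  6-F-1 → 6 (borrow)
  1-0-1 → 0
  9-8 → 1

0x106E5C7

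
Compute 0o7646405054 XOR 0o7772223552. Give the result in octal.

0o0134626506

XOR each oct digit independently (no carries):
  7^7=0, 6^7=1, 4^7=3, 6^2=4, 4^2=6, 0^2=2, 5^3=6, 0^5=5, 5^5=0, 4^2=6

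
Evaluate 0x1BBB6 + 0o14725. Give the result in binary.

0b11101010110001011

0x1BBB6 = 0b11011101110110110 in binary.
0o14725 = 0b1100111010101 in binary.
Add column by column in base 2, right to left:
  0+1 = 1
  1+0 = 1
  1+1 = 0 carry 1
  0+0+1 = 1
  1+1 = 0 carry 1
  1+0+1 = 0 carry 1
  0+1+1 = 0 carry 1
  1+1+1 = 1 carry 1
  1+1+1 = 1 carry 1
  1+0+1 = 0 carry 1
  0+0+1 = 1
  1+1 = 0 carry 1
  1+1+1 = 1 carry 1
  1+0+1 = 0 carry 1
  0+0+1 = 1
  1+0 = 1
  1+0 = 1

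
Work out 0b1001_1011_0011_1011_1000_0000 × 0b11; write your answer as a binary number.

0b1110100011011001010000000

Multiply each base-2 digit by 3, carrying:
  0×3 = 0 → write 0
  0×3 = 0 → write 0
  0×3 = 0 → write 0
  0×3 = 0 → write 0
  0×3 = 0 → write 0
  0×3 = 0 → write 0
  0×3 = 0 → write 0
  1×3 = 3 → write 1 carry 1
  1×3+1 = 4 → write 0 carry 2
  1×3+2 = 5 → write 1 carry 2
  0×3+2 = 2 → write 0 carry 1
  1×3+1 = 4 → write 0 carry 2
  1×3+2 = 5 → write 1 carry 2
  1×3+2 = 5 → write 1 carry 2
  0×3+2 = 2 → write 0 carry 1
  0×3+1 = 1 → write 1
  1×3 = 3 → write 1 carry 1
  1×3+1 = 4 → write 0 carry 2
  0×3+2 = 2 → write 0 carry 1
  1×3+1 = 4 → write 0 carry 2
  1×3+2 = 5 → write 1 carry 2
  0×3+2 = 2 → write 0 carry 1
  0×3+1 = 1 → write 1
  1×3 = 3 → write 1 carry 1
  remaining carry: 1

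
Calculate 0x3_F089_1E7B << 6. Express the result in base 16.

6 bits is not a whole number of base-16 digits; in binary: 1111110000100010010001111001111011 << 6 = 1111110000100010010001111001111011000000.

0xFC22479EC0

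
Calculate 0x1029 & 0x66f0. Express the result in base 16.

0x0020

AND each hex digit independently (no carries):
  1&6=0, 0&6=0, 2&f=2, 9&0=0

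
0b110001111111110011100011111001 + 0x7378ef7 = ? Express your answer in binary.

0x7378ef7 = 0b111001101111000111011110111 in binary.
Add column by column in base 2, right to left:
  1+1 = 0 carry 1
  0+1+1 = 0 carry 1
  0+1+1 = 0 carry 1
  1+0+1 = 0 carry 1
  1+1+1 = 1 carry 1
  1+1+1 = 1 carry 1
  1+1+1 = 1 carry 1
  1+1+1 = 1 carry 1
  0+0+1 = 1
  0+1 = 1
  0+1 = 1
  1+1 = 0 carry 1
  1+0+1 = 0 carry 1
  1+0+1 = 0 carry 1
  0+0+1 = 1
  0+1 = 1
  1+1 = 0 carry 1
  1+1+1 = 1 carry 1
  1+1+1 = 1 carry 1
  1+0+1 = 0 carry 1
  1+1+1 = 1 carry 1
  1+1+1 = 1 carry 1
  1+0+1 = 0 carry 1
  1+0+1 = 0 carry 1
  1+1+1 = 1 carry 1
  0+1+1 = 0 carry 1
  0+1+1 = 0 carry 1
  0+0+1 = 1
  1+0 = 1
  1+0 = 1

0b111001001101101100011111110000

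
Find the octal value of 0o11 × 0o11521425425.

Multiply each base-8 digit by 9, carrying:
  5×9 = 45 → write 5 carry 5
  2×9+5 = 23 → write 7 carry 2
  4×9+2 = 38 → write 6 carry 4
  5×9+4 = 49 → write 1 carry 6
  2×9+6 = 24 → write 0 carry 3
  4×9+3 = 39 → write 7 carry 4
  1×9+4 = 13 → write 5 carry 1
  2×9+1 = 19 → write 3 carry 2
  5×9+2 = 47 → write 7 carry 5
  1×9+5 = 14 → write 6 carry 1
  1×9+1 = 10 → write 2 carry 1
  remaining carry: 1

0o126735701675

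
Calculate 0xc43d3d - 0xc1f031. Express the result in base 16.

Subtract column by column in base 16:
  d-1 → c
  3-3 → 0
  d-0 → d
  3-f → 4 (borrow)
  4-1-1 → 2
  c-c → 0

0x24d0c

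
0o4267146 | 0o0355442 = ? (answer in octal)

0o4377546

OR each oct digit independently (no carries):
  4|0=4, 2|3=3, 6|5=7, 7|5=7, 1|4=5, 4|4=4, 6|2=6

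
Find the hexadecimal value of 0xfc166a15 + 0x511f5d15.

Add column by column in base 16, right to left:
  5+5 = a
  1+1 = 2
  a+d = 7 carry 1
  6+5+1 = c
  6+f = 5 carry 1
  1+1+1 = 3
  c+1 = d
  f+5 = 4 carry 1
  final carry 1

0x14d35c72a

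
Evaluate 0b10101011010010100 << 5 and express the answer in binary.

0b1010101101001010000000

Left shift by 5: append 5 zero bits.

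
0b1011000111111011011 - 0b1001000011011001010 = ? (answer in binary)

0b10000100100010001

Subtract column by column in base 2:
  1-0 → 1
  1-1 → 0
  0-0 → 0
  1-1 → 0
  1-0 → 1
  0-0 → 0
  1-1 → 0
  1-1 → 0
  1-0 → 1
  1-1 → 0
  1-1 → 0
  1-0 → 1
  0-0 → 0
  0-0 → 0
  0-0 → 0
  1-1 → 0
  1-0 → 1
  0-0 → 0
  1-1 → 0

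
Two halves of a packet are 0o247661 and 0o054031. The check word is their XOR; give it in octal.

0o213650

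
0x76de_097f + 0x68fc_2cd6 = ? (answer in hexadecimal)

0xdfda3655

Add column by column in base 16, right to left:
  f+6 = 5 carry 1
  7+d+1 = 5 carry 1
  9+c+1 = 6 carry 1
  0+2+1 = 3
  e+c = a carry 1
  d+f+1 = d carry 1
  6+8+1 = f
  7+6 = d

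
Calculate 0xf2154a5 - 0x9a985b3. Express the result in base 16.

0x577cef2

Subtract column by column in base 16:
  5-3 → 2
  a-b → f (borrow)
  4-5-1 → e (borrow)
  5-8-1 → c (borrow)
  1-9-1 → 7 (borrow)
  2-a-1 → 7 (borrow)
  f-9-1 → 5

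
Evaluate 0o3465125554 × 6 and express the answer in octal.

0o25477002210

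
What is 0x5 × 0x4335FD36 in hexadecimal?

0x1500DF20E

Multiply each base-16 digit by 5, carrying:
  6×5 = 30 → write E carry 1
  3×5+1 = 16 → write 0 carry 1
  D×5+1 = 66 → write 2 carry 4
  F×5+4 = 79 → write F carry 4
  5×5+4 = 29 → write D carry 1
  3×5+1 = 16 → write 0 carry 1
  3×5+1 = 16 → write 0 carry 1
  4×5+1 = 21 → write 5 carry 1
  remaining carry: 1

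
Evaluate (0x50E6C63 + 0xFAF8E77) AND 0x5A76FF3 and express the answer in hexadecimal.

Add column by column in base 16, right to left:
  3+7 = A
  6+7 = D
  C+E = A carry 1
  6+8+1 = F
  E+F = D carry 1
  0+A+1 = B
  5+F = 4 carry 1
  final carry 1
Sum = 0x14BDFADA; now AND with 0x5A76FF3:
  1&0=0, 4&5=4, B&A=A, D&7=5, F&6=6, A&F=A, D&F=D, A&3=2

0x4A56AD2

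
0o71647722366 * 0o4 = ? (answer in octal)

0o347237511730

Multiply each base-8 digit by 4, carrying:
  6×4 = 24 → write 0 carry 3
  6×4+3 = 27 → write 3 carry 3
  3×4+3 = 15 → write 7 carry 1
  2×4+1 = 9 → write 1 carry 1
  2×4+1 = 9 → write 1 carry 1
  7×4+1 = 29 → write 5 carry 3
  7×4+3 = 31 → write 7 carry 3
  4×4+3 = 19 → write 3 carry 2
  6×4+2 = 26 → write 2 carry 3
  1×4+3 = 7 → write 7
  7×4 = 28 → write 4 carry 3
  remaining carry: 3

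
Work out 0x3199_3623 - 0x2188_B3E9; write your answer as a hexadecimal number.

0x1010823A

Subtract column by column in base 16:
  3-9 → A (borrow)
  2-E-1 → 3 (borrow)
  6-3-1 → 2
  3-B → 8 (borrow)
  9-8-1 → 0
  9-8 → 1
  1-1 → 0
  3-2 → 1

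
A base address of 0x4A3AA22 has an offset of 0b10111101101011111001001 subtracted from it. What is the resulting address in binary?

0b100010001001101001001011001

0x4A3AA22 = 0b100101000111010101000100010 in binary.
Subtract column by column in base 2:
  0-1 → 1 (borrow)
  1-0-1 → 0
  0-0 → 0
  0-1 → 1 (borrow)
  0-0-1 → 1 (borrow)
  1-0-1 → 0
  0-1 → 1 (borrow)
  0-1-1 → 0 (borrow)
  0-1-1 → 0 (borrow)
  1-1-1 → 1 (borrow)
  0-1-1 → 0 (borrow)
  1-0-1 → 0
  0-1 → 1 (borrow)
  1-0-1 → 0
  0-1 → 1 (borrow)
  1-1-1 → 1 (borrow)
  1-0-1 → 0
  1-1 → 0
  0-1 → 1 (borrow)
  0-1-1 → 0 (borrow)
  0-1-1 → 0 (borrow)
  1-0-1 → 0
  0-1 → 1 (borrow)
  1-0-1 → 0
  0-0 → 0
  0-0 → 0
  1-0 → 1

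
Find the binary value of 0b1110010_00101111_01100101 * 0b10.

Multiply each base-2 digit by 2, carrying:
  1×2 = 2 → write 0 carry 1
  0×2+1 = 1 → write 1
  1×2 = 2 → write 0 carry 1
  0×2+1 = 1 → write 1
  0×2 = 0 → write 0
  1×2 = 2 → write 0 carry 1
  1×2+1 = 3 → write 1 carry 1
  0×2+1 = 1 → write 1
  1×2 = 2 → write 0 carry 1
  1×2+1 = 3 → write 1 carry 1
  1×2+1 = 3 → write 1 carry 1
  1×2+1 = 3 → write 1 carry 1
  0×2+1 = 1 → write 1
  1×2 = 2 → write 0 carry 1
  0×2+1 = 1 → write 1
  0×2 = 0 → write 0
  0×2 = 0 → write 0
  1×2 = 2 → write 0 carry 1
  0×2+1 = 1 → write 1
  0×2 = 0 → write 0
  1×2 = 2 → write 0 carry 1
  1×2+1 = 3 → write 1 carry 1
  1×2+1 = 3 → write 1 carry 1
  remaining carry: 1

0b111001000101111011001010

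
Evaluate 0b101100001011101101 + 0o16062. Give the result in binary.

0b101101111100011111

0o16062 = 0b1110000110010 in binary.
Add column by column in base 2, right to left:
  1+0 = 1
  0+1 = 1
  1+0 = 1
  1+0 = 1
  0+1 = 1
  1+1 = 0 carry 1
  1+0+1 = 0 carry 1
  1+0+1 = 0 carry 1
  0+0+1 = 1
  1+0 = 1
  0+1 = 1
  0+1 = 1
  0+1 = 1
  0+0 = 0
  1+0 = 1
  1+0 = 1
  0+0 = 0
  1+0 = 1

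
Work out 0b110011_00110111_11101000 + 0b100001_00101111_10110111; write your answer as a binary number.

0b10101000110011110011111

Add column by column in base 2, right to left:
  0+1 = 1
  0+1 = 1
  0+1 = 1
  1+0 = 1
  0+1 = 1
  1+1 = 0 carry 1
  1+0+1 = 0 carry 1
  1+1+1 = 1 carry 1
  1+1+1 = 1 carry 1
  1+1+1 = 1 carry 1
  1+1+1 = 1 carry 1
  0+1+1 = 0 carry 1
  1+0+1 = 0 carry 1
  1+1+1 = 1 carry 1
  0+0+1 = 1
  0+0 = 0
  1+1 = 0 carry 1
  1+0+1 = 0 carry 1
  0+0+1 = 1
  0+0 = 0
  1+0 = 1
  1+1 = 0 carry 1
  final carry 1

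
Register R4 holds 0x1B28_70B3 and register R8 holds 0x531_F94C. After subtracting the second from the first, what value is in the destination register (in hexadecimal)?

0x15F67767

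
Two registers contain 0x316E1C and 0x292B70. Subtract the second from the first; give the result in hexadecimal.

0x842AC

Subtract column by column in base 16:
  C-0 → C
  1-7 → A (borrow)
  E-B-1 → 2
  6-2 → 4
  1-9 → 8 (borrow)
  3-2-1 → 0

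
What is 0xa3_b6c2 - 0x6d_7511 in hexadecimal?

0x3641b1

Subtract column by column in base 16:
  2-1 → 1
  c-1 → b
  6-5 → 1
  b-7 → 4
  3-d → 6 (borrow)
  a-6-1 → 3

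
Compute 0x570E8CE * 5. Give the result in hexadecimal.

Multiply each base-16 digit by 5, carrying:
  E×5 = 70 → write 6 carry 4
  C×5+4 = 64 → write 0 carry 4
  8×5+4 = 44 → write C carry 2
  E×5+2 = 72 → write 8 carry 4
  0×5+4 = 4 → write 4
  7×5 = 35 → write 3 carry 2
  5×5+2 = 27 → write B carry 1
  remaining carry: 1

0x1B348C06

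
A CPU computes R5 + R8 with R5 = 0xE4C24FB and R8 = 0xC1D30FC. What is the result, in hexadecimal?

0x1A6955F7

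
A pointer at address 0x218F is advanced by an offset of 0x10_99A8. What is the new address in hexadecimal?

Add column by column in base 16, right to left:
  F+8 = 7 carry 1
  8+A+1 = 3 carry 1
  1+9+1 = B
  2+9 = B
  0+0 = 0
  0+1 = 1

0x10BB37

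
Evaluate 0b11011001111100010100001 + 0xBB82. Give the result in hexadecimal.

0x6DB423

0b11011001111100010100001 = 0x6CF8A1 in hexadecimal.
Add column by column in base 16, right to left:
  1+2 = 3
  A+8 = 2 carry 1
  8+B+1 = 4 carry 1
  F+B+1 = B carry 1
  C+0+1 = D
  6+0 = 6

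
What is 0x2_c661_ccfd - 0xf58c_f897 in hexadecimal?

0x1d0d4d466

Subtract column by column in base 16:
  d-7 → 6
  f-9 → 6
  c-8 → 4
  c-f → d (borrow)
  1-c-1 → 4 (borrow)
  6-8-1 → d (borrow)
  6-5-1 → 0
  c-f → d (borrow)
  2-0-1 → 1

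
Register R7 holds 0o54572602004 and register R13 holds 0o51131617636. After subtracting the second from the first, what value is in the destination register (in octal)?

0o3440762146

Subtract column by column in base 8:
  4-6 → 6 (borrow)
  0-3-1 → 4 (borrow)
  0-6-1 → 1 (borrow)
  2-7-1 → 2 (borrow)
  0-1-1 → 6 (borrow)
  6-6-1 → 7 (borrow)
  2-1-1 → 0
  7-3 → 4
  5-1 → 4
  4-1 → 3
  5-5 → 0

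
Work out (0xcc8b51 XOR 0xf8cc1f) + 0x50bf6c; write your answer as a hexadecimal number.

0x8506ba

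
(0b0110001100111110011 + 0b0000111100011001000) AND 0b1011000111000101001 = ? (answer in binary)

0b11000001000101001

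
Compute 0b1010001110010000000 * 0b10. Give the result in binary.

0b10100011100100000000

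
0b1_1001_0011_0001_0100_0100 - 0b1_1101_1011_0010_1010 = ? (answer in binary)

Subtract column by column in base 2:
  0-0 → 0
  0-1 → 1 (borrow)
  1-0-1 → 0
  0-1 → 1 (borrow)
  0-0-1 → 1 (borrow)
  0-1-1 → 0 (borrow)
  1-0-1 → 0
  0-0 → 0
  1-1 → 0
  0-1 → 1 (borrow)
  0-0-1 → 1 (borrow)
  0-1-1 → 0 (borrow)
  1-1-1 → 1 (borrow)
  1-0-1 → 0
  0-1 → 1 (borrow)
  0-1-1 → 0 (borrow)
  1-1-1 → 1 (borrow)
  0-0-1 → 1 (borrow)
  0-0-1 → 1 (borrow)
  1-0-1 → 0
  1-0 → 1

0b101110101011000011010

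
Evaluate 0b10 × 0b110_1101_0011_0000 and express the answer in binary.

0b1101101001100000

Multiply each base-2 digit by 2, carrying:
  0×2 = 0 → write 0
  0×2 = 0 → write 0
  0×2 = 0 → write 0
  0×2 = 0 → write 0
  1×2 = 2 → write 0 carry 1
  1×2+1 = 3 → write 1 carry 1
  0×2+1 = 1 → write 1
  0×2 = 0 → write 0
  1×2 = 2 → write 0 carry 1
  0×2+1 = 1 → write 1
  1×2 = 2 → write 0 carry 1
  1×2+1 = 3 → write 1 carry 1
  0×2+1 = 1 → write 1
  1×2 = 2 → write 0 carry 1
  1×2+1 = 3 → write 1 carry 1
  remaining carry: 1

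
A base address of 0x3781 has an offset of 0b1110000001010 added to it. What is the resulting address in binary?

0b101001110001011

0x3781 = 0b11011110000001 in binary.
Add column by column in base 2, right to left:
  1+0 = 1
  0+1 = 1
  0+0 = 0
  0+1 = 1
  0+0 = 0
  0+0 = 0
  0+0 = 0
  1+0 = 1
  1+0 = 1
  1+0 = 1
  1+1 = 0 carry 1
  0+1+1 = 0 carry 1
  1+1+1 = 1 carry 1
  1+0+1 = 0 carry 1
  final carry 1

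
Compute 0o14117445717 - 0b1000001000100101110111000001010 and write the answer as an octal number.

0b1000001000100101110111000001010 = 0o10104567012 in octal.
Subtract column by column in base 8:
  7-2 → 5
  1-1 → 0
  7-0 → 7
  5-7 → 6 (borrow)
  4-6-1 → 5 (borrow)
  4-5-1 → 6 (borrow)
  7-4-1 → 2
  1-0 → 1
  1-1 → 0
  4-0 → 4
  1-1 → 0

0o4012656705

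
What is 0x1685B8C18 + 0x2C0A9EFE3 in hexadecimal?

Add column by column in base 16, right to left:
  8+3 = B
  1+E = F
  C+F = B carry 1
  8+E+1 = 7 carry 1
  B+9+1 = 5 carry 1
  5+A+1 = 0 carry 1
  8+0+1 = 9
  6+C = 2 carry 1
  1+2+1 = 4

0x429057BFB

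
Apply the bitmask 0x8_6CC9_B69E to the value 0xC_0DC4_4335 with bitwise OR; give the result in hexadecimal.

0xC6DCDF7BF

OR each hex digit independently (no carries):
  C|8=C, 0|6=6, D|C=D, C|C=C, 4|9=D, 4|B=F, 3|6=7, 3|9=B, 5|E=F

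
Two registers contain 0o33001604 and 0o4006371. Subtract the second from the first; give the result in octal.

Subtract column by column in base 8:
  4-1 → 3
  0-7 → 1 (borrow)
  6-3-1 → 2
  1-6 → 3 (borrow)
  0-0-1 → 7 (borrow)
  0-0-1 → 7 (borrow)
  3-4-1 → 6 (borrow)
  3-0-1 → 2

0o26773213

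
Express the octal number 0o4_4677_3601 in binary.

Each octal digit is 3 bits: 4=100 4=100 6=110 7=111 7=111 3=011 6=110 0=000 1=001.

0b100100110111111011110000001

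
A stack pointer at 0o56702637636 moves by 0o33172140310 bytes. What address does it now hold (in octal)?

0o112075000146

Add column by column in base 8, right to left:
  6+0 = 6
  3+1 = 4
  6+3 = 1 carry 1
  7+0+1 = 0 carry 1
  3+4+1 = 0 carry 1
  6+1+1 = 0 carry 1
  2+2+1 = 5
  0+7 = 7
  7+1 = 0 carry 1
  6+3+1 = 2 carry 1
  5+3+1 = 1 carry 1
  final carry 1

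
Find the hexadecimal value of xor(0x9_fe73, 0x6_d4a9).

XOR each hex digit independently (no carries):
  9^6=f, f^d=2, e^4=a, 7^a=d, 3^9=a

0xf2ada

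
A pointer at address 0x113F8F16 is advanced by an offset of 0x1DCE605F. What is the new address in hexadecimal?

0x2F0DEF75

Add column by column in base 16, right to left:
  6+F = 5 carry 1
  1+5+1 = 7
  F+0 = F
  8+6 = E
  F+E = D carry 1
  3+C+1 = 0 carry 1
  1+D+1 = F
  1+1 = 2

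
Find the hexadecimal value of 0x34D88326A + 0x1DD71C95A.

Add column by column in base 16, right to left:
  A+A = 4 carry 1
  6+5+1 = C
  2+9 = B
  3+C = F
  8+1 = 9
  8+7 = F
  D+D = A carry 1
  4+D+1 = 2 carry 1
  3+1+1 = 5

0x52AF9FBC4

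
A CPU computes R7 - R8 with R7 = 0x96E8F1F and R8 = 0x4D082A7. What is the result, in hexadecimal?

Subtract column by column in base 16:
  F-7 → 8
  1-A → 7 (borrow)
  F-2-1 → C
  8-8 → 0
  E-0 → E
  6-D → 9 (borrow)
  9-4-1 → 4

0x49E0C78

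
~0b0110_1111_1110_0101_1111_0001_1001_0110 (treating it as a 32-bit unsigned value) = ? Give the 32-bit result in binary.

Invert each bit: 01101111111001011111000110010110 → 10010000000110100000111001101001.

0b10010000000110100000111001101001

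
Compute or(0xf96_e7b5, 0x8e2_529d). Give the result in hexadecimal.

0xff6f7bd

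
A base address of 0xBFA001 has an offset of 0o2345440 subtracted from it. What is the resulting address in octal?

0o55352341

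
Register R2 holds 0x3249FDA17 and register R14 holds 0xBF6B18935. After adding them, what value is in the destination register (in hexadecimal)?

0xF1B51634C

Add column by column in base 16, right to left:
  7+5 = C
  1+3 = 4
  A+9 = 3 carry 1
  D+8+1 = 6 carry 1
  F+1+1 = 1 carry 1
  9+B+1 = 5 carry 1
  4+6+1 = B
  2+F = 1 carry 1
  3+B+1 = F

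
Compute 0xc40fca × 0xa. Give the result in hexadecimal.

Multiply each base-16 digit by 10, carrying:
  a×10 = 100 → write 4 carry 6
  c×10+6 = 126 → write e carry 7
  f×10+7 = 157 → write d carry 9
  0×10+9 = 9 → write 9
  4×10 = 40 → write 8 carry 2
  c×10+2 = 122 → write a carry 7
  remaining carry: 7

0x7a89de4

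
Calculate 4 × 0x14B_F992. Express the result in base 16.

Multiply each base-16 digit by 4, carrying:
  2×4 = 8 → write 8
  9×4 = 36 → write 4 carry 2
  9×4+2 = 38 → write 6 carry 2
  F×4+2 = 62 → write E carry 3
  B×4+3 = 47 → write F carry 2
  4×4+2 = 18 → write 2 carry 1
  1×4+1 = 5 → write 5

0x52FE648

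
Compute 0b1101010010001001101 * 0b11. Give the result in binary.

Multiply each base-2 digit by 3, carrying:
  1×3 = 3 → write 1 carry 1
  0×3+1 = 1 → write 1
  1×3 = 3 → write 1 carry 1
  1×3+1 = 4 → write 0 carry 2
  0×3+2 = 2 → write 0 carry 1
  0×3+1 = 1 → write 1
  1×3 = 3 → write 1 carry 1
  0×3+1 = 1 → write 1
  0×3 = 0 → write 0
  0×3 = 0 → write 0
  1×3 = 3 → write 1 carry 1
  0×3+1 = 1 → write 1
  0×3 = 0 → write 0
  1×3 = 3 → write 1 carry 1
  0×3+1 = 1 → write 1
  1×3 = 3 → write 1 carry 1
  0×3+1 = 1 → write 1
  1×3 = 3 → write 1 carry 1
  1×3+1 = 4 → write 0 carry 2
  remaining carry: 10

0b100111110110011100111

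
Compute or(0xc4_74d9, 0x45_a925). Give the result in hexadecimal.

0xc5fdfd

OR each hex digit independently (no carries):
  c|4=c, 4|5=5, 7|a=f, 4|9=d, d|2=f, 9|5=d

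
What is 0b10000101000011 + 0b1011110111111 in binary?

0b11100100000010

Add column by column in base 2, right to left:
  1+1 = 0 carry 1
  1+1+1 = 1 carry 1
  0+1+1 = 0 carry 1
  0+1+1 = 0 carry 1
  0+1+1 = 0 carry 1
  0+1+1 = 0 carry 1
  1+0+1 = 0 carry 1
  0+1+1 = 0 carry 1
  1+1+1 = 1 carry 1
  0+1+1 = 0 carry 1
  0+1+1 = 0 carry 1
  0+0+1 = 1
  0+1 = 1
  1+0 = 1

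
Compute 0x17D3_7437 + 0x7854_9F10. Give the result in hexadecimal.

0x90281347

Add column by column in base 16, right to left:
  7+0 = 7
  3+1 = 4
  4+F = 3 carry 1
  7+9+1 = 1 carry 1
  3+4+1 = 8
  D+5 = 2 carry 1
  7+8+1 = 0 carry 1
  1+7+1 = 9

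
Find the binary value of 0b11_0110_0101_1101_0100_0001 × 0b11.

0b101000110001011111000011

Multiply each base-2 digit by 3, carrying:
  1×3 = 3 → write 1 carry 1
  0×3+1 = 1 → write 1
  0×3 = 0 → write 0
  0×3 = 0 → write 0
  0×3 = 0 → write 0
  0×3 = 0 → write 0
  1×3 = 3 → write 1 carry 1
  0×3+1 = 1 → write 1
  1×3 = 3 → write 1 carry 1
  0×3+1 = 1 → write 1
  1×3 = 3 → write 1 carry 1
  1×3+1 = 4 → write 0 carry 2
  1×3+2 = 5 → write 1 carry 2
  0×3+2 = 2 → write 0 carry 1
  1×3+1 = 4 → write 0 carry 2
  0×3+2 = 2 → write 0 carry 1
  0×3+1 = 1 → write 1
  1×3 = 3 → write 1 carry 1
  1×3+1 = 4 → write 0 carry 2
  0×3+2 = 2 → write 0 carry 1
  1×3+1 = 4 → write 0 carry 2
  1×3+2 = 5 → write 1 carry 2
  remaining carry: 10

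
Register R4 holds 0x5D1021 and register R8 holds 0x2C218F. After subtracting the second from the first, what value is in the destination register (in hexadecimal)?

0x30EE92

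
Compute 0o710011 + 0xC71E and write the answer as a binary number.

0b1000101011100100111

0o710011 = 0b111001000000001001 in binary.
0xC71E = 0b1100011100011110 in binary.
Add column by column in base 2, right to left:
  1+0 = 1
  0+1 = 1
  0+1 = 1
  1+1 = 0 carry 1
  0+1+1 = 0 carry 1
  0+0+1 = 1
  0+0 = 0
  0+0 = 0
  0+1 = 1
  0+1 = 1
  0+1 = 1
  0+0 = 0
  1+0 = 1
  0+0 = 0
  0+1 = 1
  1+1 = 0 carry 1
  1+0+1 = 0 carry 1
  1+0+1 = 0 carry 1
  final carry 1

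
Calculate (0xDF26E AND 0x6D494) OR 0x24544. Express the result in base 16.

0x6D544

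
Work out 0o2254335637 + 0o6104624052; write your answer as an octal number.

Add column by column in base 8, right to left:
  7+2 = 1 carry 1
  3+5+1 = 1 carry 1
  6+0+1 = 7
  5+4 = 1 carry 1
  3+2+1 = 6
  3+6 = 1 carry 1
  4+4+1 = 1 carry 1
  5+0+1 = 6
  2+1 = 3
  2+6 = 0 carry 1
  final carry 1

0o10361161711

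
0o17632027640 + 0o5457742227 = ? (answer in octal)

Add column by column in base 8, right to left:
  0+7 = 7
  4+2 = 6
  6+2 = 0 carry 1
  7+2+1 = 2 carry 1
  2+4+1 = 7
  0+7 = 7
  2+7 = 1 carry 1
  3+5+1 = 1 carry 1
  6+4+1 = 3 carry 1
  7+5+1 = 5 carry 1
  1+0+1 = 2

0o25311772067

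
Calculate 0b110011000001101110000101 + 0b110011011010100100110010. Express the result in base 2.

Add column by column in base 2, right to left:
  1+0 = 1
  0+1 = 1
  1+0 = 1
  0+0 = 0
  0+1 = 1
  0+1 = 1
  0+0 = 0
  1+0 = 1
  1+1 = 0 carry 1
  1+0+1 = 0 carry 1
  0+0+1 = 1
  1+1 = 0 carry 1
  1+0+1 = 0 carry 1
  0+1+1 = 0 carry 1
  0+0+1 = 1
  0+1 = 1
  0+1 = 1
  0+0 = 0
  1+1 = 0 carry 1
  1+1+1 = 1 carry 1
  0+0+1 = 1
  0+0 = 0
  1+1 = 0 carry 1
  1+1+1 = 1 carry 1
  final carry 1

0b1100110011100010010110111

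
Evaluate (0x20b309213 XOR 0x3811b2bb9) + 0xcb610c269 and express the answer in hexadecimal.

0xe403c7c13

First 0x20b309213 XOR 0x3811b2bb9 = 0x18a2bb9aa.
Add column by column in base 16, right to left:
  a+9 = 3 carry 1
  a+6+1 = 1 carry 1
  9+2+1 = c
  b+c = 7 carry 1
  b+0+1 = c
  2+1 = 3
  a+6 = 0 carry 1
  8+b+1 = 4 carry 1
  1+c+1 = e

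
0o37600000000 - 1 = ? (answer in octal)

The trailing 8 digits are 0, so subtracting 1 borrows through: they become 7 and the next digit up decrements.

0o37577777777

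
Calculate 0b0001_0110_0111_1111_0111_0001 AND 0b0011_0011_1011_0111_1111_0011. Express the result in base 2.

AND bit by bit (1 only where both bits are 1):
  000101100111111101110001
& 001100111011011111110011
= 000100100011011101110001

0b000100100011011101110001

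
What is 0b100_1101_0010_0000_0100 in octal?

0o1151004

Group the bits in threes: 001 001 101 001 000 000 100 → 1151004.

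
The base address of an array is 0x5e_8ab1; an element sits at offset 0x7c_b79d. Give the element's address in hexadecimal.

0xdb424e

Add column by column in base 16, right to left:
  1+d = e
  b+9 = 4 carry 1
  a+7+1 = 2 carry 1
  8+b+1 = 4 carry 1
  e+c+1 = b carry 1
  5+7+1 = d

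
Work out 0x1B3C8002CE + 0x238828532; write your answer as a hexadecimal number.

0x1D75028800

Add column by column in base 16, right to left:
  E+2 = 0 carry 1
  C+3+1 = 0 carry 1
  2+5+1 = 8
  0+8 = 8
  0+2 = 2
  8+8 = 0 carry 1
  C+8+1 = 5 carry 1
  3+3+1 = 7
  B+2 = D
  1+0 = 1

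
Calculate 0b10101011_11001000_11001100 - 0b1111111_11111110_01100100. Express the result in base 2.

Subtract column by column in base 2:
  0-0 → 0
  0-0 → 0
  1-1 → 0
  1-0 → 1
  0-0 → 0
  0-1 → 1 (borrow)
  1-1-1 → 1 (borrow)
  1-0-1 → 0
  0-0 → 0
  0-1 → 1 (borrow)
  0-1-1 → 0 (borrow)
  1-1-1 → 1 (borrow)
  0-1-1 → 0 (borrow)
  0-1-1 → 0 (borrow)
  1-1-1 → 1 (borrow)
  1-1-1 → 1 (borrow)
  1-1-1 → 1 (borrow)
  1-1-1 → 1 (borrow)
  0-1-1 → 0 (borrow)
  1-1-1 → 1 (borrow)
  0-1-1 → 0 (borrow)
  1-1-1 → 1 (borrow)
  0-1-1 → 0 (borrow)
  1-0-1 → 0

0b1010111100101001101000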